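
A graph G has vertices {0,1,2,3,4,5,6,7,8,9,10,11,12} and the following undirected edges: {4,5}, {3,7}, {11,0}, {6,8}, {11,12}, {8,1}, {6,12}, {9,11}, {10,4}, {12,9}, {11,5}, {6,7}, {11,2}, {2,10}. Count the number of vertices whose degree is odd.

6

Degrees: 0:1, 1:1, 2:2, 3:1, 4:2, 5:2, 6:3, 7:2, 8:2, 9:2, 10:2, 11:5, 12:3
Odd-degree vertices: 0, 1, 3, 6, 11, 12.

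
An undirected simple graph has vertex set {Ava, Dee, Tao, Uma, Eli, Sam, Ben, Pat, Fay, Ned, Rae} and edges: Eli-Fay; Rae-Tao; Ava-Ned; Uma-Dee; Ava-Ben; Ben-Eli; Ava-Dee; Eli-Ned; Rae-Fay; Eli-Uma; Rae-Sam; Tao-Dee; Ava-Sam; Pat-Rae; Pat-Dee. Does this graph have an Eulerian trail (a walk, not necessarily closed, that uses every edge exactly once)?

Yes

Degrees: Ava:4, Dee:4, Tao:2, Uma:2, Eli:4, Sam:2, Ben:2, Pat:2, Fay:2, Ned:2, Rae:4
Odd-degree vertices: none (0 total).
With 0 odd-degree vertices and all edges in one connected piece, an Eulerian trail exists.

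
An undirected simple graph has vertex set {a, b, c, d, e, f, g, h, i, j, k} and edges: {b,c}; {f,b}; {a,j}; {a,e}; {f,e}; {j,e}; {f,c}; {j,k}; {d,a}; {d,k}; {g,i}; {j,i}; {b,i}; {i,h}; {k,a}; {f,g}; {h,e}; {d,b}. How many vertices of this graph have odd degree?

2

Degrees: a:4, b:4, c:2, d:3, e:4, f:4, g:2, h:2, i:4, j:4, k:3
Odd-degree vertices: d, k.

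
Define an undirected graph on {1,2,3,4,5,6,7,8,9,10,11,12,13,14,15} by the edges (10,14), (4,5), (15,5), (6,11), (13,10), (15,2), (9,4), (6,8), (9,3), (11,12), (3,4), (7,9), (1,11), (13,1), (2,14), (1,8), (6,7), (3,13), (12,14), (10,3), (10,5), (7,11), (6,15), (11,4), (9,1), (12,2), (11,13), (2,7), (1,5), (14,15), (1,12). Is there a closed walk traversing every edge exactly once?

Yes

Degrees: 1:6, 2:4, 3:4, 4:4, 5:4, 6:4, 7:4, 8:2, 9:4, 10:4, 11:6, 12:4, 13:4, 14:4, 15:4
Every vertex has even degree and the edges form a single connected piece, so an Eulerian circuit exists.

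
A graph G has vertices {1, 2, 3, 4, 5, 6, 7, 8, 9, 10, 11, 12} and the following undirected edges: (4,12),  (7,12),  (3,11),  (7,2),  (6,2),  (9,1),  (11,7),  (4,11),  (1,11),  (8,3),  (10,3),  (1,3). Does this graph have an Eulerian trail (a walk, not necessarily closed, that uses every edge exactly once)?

Degrees: 1:3, 2:2, 3:4, 4:2, 5:0, 6:1, 7:3, 8:1, 9:1, 10:1, 11:4, 12:2
Odd-degree vertices: 1, 6, 7, 8, 9, 10 (6 total).
An Eulerian trail requires 0 or 2 odd-degree vertices; here there are 6.

No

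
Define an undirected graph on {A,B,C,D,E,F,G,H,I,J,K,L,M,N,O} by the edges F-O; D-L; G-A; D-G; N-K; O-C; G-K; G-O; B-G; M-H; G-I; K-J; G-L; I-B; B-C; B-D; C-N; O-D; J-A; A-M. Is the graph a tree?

The graph has 15 vertices and 20 edges.
It is not connected, so it is not a tree.

No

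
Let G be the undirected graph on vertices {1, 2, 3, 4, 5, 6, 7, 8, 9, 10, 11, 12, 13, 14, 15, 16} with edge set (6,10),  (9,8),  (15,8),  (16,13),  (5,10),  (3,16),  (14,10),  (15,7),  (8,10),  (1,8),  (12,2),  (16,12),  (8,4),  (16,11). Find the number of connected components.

2

Component: {2, 3, 11, 12, 13, 16}
Component: {1, 4, 5, 6, 7, 8, 9, 10, 14, 15}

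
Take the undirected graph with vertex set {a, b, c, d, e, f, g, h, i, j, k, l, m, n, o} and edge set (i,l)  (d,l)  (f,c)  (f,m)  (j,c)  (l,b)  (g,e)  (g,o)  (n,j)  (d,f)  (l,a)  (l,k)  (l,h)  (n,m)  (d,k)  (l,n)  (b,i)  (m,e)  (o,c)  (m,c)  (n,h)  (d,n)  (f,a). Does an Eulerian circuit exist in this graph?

Degrees: a:2, b:2, c:4, d:4, e:2, f:4, g:2, h:2, i:2, j:2, k:2, l:7, m:4, n:5, o:2
l, n have odd degree; an Eulerian circuit needs every degree to be even, so none exists.

No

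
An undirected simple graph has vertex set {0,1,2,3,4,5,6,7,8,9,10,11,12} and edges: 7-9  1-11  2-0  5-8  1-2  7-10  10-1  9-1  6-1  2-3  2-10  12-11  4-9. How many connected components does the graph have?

Component: {5, 8}
Component: {0, 1, 2, 3, 4, 6, 7, 9, 10, 11, 12}

2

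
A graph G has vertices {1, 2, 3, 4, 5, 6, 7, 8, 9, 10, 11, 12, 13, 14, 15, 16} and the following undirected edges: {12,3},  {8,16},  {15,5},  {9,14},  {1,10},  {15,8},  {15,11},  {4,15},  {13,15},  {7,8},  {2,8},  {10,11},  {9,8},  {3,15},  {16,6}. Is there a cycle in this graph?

No

|V| = 16, |E| = 15, number of components = 1.
Since 15 = 16 - 1, the graph is a forest and contains no cycle.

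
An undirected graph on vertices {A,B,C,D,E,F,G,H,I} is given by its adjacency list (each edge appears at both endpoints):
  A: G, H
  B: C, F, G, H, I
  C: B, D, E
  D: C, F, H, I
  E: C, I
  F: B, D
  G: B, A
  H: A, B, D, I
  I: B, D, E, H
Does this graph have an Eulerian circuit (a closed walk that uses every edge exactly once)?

Degrees: A:2, B:5, C:3, D:4, E:2, F:2, G:2, H:4, I:4
B, C have odd degree; an Eulerian circuit needs every degree to be even, so none exists.

No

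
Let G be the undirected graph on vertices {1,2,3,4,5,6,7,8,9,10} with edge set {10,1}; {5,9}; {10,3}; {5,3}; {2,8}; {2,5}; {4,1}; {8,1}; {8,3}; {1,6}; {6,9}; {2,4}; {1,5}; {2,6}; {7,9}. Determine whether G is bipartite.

Color {4, 5, 6, 7, 8, 10} black and {1, 2, 3, 9} white. No edge joins two same-colored vertices, so the graph is bipartite.

Yes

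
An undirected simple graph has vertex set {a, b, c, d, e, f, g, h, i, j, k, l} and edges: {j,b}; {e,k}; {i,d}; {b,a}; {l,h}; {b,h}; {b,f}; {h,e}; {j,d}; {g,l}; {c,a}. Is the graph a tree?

Yes

The graph has 12 vertices and 11 edges.
Connected and |E| = |V| - 1, which characterizes a tree.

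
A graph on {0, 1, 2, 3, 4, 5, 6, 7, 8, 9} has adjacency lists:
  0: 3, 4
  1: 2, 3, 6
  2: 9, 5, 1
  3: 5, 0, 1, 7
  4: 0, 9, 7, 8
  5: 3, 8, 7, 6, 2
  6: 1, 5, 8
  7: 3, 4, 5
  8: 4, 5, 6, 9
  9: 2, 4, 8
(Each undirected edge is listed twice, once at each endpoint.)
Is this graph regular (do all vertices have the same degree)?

No

Degrees: 0:2, 1:3, 2:3, 3:4, 4:4, 5:5, 6:3, 7:3, 8:4, 9:3
Degrees are not all equal (e.g. deg(0)=2 but deg(5)=5); not regular.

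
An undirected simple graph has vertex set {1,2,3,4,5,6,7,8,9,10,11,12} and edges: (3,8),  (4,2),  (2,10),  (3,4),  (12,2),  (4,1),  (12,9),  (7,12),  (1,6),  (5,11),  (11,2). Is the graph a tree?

Yes

|V| = 12, |E| = 11.
It is connected with exactly 11 edges, hence acyclic — it is a tree.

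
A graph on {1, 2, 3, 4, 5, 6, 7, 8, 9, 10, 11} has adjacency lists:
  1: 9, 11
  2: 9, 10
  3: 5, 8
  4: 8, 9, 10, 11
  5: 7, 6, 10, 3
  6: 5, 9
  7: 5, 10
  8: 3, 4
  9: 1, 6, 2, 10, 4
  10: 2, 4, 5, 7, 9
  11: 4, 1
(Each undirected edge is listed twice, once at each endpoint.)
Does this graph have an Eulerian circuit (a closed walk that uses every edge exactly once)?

Degrees: 1:2, 2:2, 3:2, 4:4, 5:4, 6:2, 7:2, 8:2, 9:5, 10:5, 11:2
9, 10 have odd degree; an Eulerian circuit needs every degree to be even, so none exists.

No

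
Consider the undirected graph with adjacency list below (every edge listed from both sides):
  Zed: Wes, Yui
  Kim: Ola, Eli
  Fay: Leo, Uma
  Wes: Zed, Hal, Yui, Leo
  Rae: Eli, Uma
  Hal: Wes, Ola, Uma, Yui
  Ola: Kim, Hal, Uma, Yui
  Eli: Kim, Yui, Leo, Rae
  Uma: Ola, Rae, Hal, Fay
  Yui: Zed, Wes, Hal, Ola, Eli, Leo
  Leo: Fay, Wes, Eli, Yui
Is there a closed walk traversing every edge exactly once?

Degrees: Zed:2, Kim:2, Fay:2, Wes:4, Rae:2, Hal:4, Ola:4, Eli:4, Uma:4, Yui:6, Leo:4
Every vertex has even degree and the edges form a single connected piece, so an Eulerian circuit exists.

Yes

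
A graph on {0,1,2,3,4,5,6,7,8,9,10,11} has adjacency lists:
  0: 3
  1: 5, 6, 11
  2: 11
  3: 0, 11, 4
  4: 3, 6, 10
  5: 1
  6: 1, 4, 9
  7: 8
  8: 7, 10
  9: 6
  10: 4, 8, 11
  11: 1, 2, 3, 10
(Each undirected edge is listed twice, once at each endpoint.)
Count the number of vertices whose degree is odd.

10

Degrees: 0:1, 1:3, 2:1, 3:3, 4:3, 5:1, 6:3, 7:1, 8:2, 9:1, 10:3, 11:4
Odd-degree vertices: 0, 1, 2, 3, 4, 5, 6, 7, 9, 10.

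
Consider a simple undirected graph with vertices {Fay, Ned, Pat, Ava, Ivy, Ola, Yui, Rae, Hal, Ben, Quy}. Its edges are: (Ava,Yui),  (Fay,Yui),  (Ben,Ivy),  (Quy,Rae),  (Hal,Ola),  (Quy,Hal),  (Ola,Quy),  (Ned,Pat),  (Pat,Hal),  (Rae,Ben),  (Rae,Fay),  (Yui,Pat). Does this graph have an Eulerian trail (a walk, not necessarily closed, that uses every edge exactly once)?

No

Degrees: Fay:2, Ned:1, Pat:3, Ava:1, Ivy:1, Ola:2, Yui:3, Rae:3, Hal:3, Ben:2, Quy:3
Odd-degree vertices: Ned, Pat, Ava, Ivy, Yui, Rae, Hal, Quy (8 total).
With 8 odd-degree vertices (more than two), no single trail can use every edge.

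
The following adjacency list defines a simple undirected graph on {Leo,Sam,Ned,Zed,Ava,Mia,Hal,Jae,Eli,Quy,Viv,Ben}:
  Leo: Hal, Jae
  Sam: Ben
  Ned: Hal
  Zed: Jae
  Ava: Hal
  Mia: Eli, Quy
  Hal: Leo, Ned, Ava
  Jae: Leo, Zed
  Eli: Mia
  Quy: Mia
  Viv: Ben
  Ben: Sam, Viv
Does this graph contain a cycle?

No

|V| = 12, |E| = 9, number of components = 3.
A forest on 12 vertices with 3 components has exactly 9 edges, which matches — so no cycle.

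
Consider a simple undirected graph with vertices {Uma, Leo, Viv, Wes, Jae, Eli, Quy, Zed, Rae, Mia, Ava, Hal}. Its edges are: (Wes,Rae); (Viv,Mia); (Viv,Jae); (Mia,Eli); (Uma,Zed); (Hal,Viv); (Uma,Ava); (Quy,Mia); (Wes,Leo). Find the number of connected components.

Component: {Uma, Zed, Ava}
Component: {Leo, Wes, Rae}
Component: {Viv, Jae, Eli, Quy, Mia, Hal}

3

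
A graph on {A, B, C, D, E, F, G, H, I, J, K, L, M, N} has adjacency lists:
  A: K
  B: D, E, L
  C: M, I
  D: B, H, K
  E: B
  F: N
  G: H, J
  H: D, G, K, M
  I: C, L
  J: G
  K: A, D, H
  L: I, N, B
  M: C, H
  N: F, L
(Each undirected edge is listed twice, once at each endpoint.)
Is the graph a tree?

|V| = 14, |E| = 15.
Connected but with 15 > 13 edges, so it has a cycle and is not a tree.

No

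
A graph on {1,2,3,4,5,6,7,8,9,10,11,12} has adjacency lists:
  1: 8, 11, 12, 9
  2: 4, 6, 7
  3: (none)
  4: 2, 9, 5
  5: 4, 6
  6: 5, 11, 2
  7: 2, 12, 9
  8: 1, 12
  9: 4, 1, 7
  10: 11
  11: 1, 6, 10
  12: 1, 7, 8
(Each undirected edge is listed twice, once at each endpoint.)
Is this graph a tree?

The graph has 12 vertices and 15 edges.
It is not connected, so it is not a tree.

No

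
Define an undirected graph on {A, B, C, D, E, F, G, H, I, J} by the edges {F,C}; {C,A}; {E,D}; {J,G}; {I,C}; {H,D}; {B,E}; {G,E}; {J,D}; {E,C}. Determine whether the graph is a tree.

The graph has 10 vertices and 10 edges.
A tree on 10 vertices has exactly 9 edges; this graph has 10, so it contains a cycle and is not a tree.

No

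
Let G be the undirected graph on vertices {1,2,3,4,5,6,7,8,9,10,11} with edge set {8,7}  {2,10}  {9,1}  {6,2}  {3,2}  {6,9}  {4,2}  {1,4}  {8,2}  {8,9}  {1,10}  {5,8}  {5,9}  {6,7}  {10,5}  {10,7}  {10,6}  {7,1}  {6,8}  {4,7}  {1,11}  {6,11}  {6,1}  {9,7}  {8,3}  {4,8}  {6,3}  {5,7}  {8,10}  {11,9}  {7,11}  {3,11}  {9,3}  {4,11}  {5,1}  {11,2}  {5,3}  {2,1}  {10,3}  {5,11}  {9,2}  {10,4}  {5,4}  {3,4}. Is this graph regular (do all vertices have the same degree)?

Yes

Degrees: 1:8, 2:8, 3:8, 4:8, 5:8, 6:8, 7:8, 8:8, 9:8, 10:8, 11:8
Every vertex has degree 8, so the graph is 8-regular.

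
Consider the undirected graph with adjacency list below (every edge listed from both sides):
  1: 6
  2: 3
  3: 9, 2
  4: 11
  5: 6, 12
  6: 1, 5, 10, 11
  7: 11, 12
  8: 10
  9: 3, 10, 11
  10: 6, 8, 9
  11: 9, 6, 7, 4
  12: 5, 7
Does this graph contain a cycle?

|V| = 12, |E| = 13, number of components = 1.
Since 13 > 12 - 1, a cycle must exist; for instance 6-10-9-11-7-12-5-6.

Yes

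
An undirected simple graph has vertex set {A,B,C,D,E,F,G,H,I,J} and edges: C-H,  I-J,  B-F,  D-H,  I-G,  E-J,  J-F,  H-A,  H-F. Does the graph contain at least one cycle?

|V| = 10, |E| = 9, number of components = 1.
A forest on 10 vertices with 1 component has exactly 9 edges, which matches — so no cycle.

No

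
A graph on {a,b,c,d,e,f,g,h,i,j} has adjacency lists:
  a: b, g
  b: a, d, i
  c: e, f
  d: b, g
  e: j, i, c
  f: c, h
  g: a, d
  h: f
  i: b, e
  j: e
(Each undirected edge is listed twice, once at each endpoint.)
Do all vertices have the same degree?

No

Degrees: a:2, b:3, c:2, d:2, e:3, f:2, g:2, h:1, i:2, j:1
Degrees are not all equal (e.g. deg(h)=1 but deg(b)=3); not regular.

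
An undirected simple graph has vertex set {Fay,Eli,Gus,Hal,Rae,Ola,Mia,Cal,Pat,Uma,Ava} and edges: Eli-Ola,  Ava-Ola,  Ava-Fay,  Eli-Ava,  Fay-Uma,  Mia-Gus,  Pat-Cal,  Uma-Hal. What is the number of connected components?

Component: {Rae}
Component: {Gus, Mia}
Component: {Cal, Pat}
Component: {Fay, Eli, Hal, Ola, Uma, Ava}

4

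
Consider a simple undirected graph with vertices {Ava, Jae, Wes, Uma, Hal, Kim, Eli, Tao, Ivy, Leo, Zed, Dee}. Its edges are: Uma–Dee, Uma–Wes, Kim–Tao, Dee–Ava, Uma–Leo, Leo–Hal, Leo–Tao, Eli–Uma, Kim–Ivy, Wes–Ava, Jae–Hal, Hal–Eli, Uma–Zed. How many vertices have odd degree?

6

Degrees: Ava:2, Jae:1, Wes:2, Uma:5, Hal:3, Kim:2, Eli:2, Tao:2, Ivy:1, Leo:3, Zed:1, Dee:2
Odd-degree vertices: Jae, Uma, Hal, Ivy, Leo, Zed.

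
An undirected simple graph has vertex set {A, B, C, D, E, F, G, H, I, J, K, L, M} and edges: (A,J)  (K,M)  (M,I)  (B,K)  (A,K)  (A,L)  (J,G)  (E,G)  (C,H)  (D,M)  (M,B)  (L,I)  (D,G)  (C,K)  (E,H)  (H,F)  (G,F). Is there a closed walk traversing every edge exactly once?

Degrees: A:3, B:2, C:2, D:2, E:2, F:2, G:4, H:3, I:2, J:2, K:4, L:2, M:4
A, H have odd degree; an Eulerian circuit needs every degree to be even, so none exists.

No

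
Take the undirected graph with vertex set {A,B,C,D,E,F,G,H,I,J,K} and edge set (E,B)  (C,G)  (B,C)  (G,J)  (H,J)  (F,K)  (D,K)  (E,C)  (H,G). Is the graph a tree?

The graph has 11 vertices and 9 edges.
It is not connected, so it is not a tree.

No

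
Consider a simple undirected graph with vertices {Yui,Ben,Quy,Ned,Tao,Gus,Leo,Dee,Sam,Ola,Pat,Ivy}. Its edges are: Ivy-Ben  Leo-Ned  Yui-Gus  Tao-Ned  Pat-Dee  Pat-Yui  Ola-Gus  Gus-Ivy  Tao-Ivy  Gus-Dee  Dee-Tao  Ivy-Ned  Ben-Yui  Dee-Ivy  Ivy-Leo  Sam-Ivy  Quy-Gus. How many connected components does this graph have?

Component: {Yui, Ben, Quy, Ned, Tao, Gus, Leo, Dee, Sam, Ola, Pat, Ivy}

1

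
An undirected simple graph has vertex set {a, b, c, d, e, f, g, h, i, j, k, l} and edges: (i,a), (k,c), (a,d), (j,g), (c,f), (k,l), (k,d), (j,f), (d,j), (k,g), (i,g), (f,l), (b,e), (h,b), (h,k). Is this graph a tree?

The graph has 12 vertices and 15 edges.
Connected but with 15 > 11 edges, so it has a cycle and is not a tree.

No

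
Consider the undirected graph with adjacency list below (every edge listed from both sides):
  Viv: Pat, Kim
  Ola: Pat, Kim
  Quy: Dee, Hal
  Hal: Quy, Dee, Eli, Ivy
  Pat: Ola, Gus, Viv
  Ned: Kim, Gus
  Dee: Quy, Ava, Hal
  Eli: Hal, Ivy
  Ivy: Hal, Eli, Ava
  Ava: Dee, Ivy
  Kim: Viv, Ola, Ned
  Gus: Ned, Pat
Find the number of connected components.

2

Component: {Viv, Ola, Pat, Ned, Kim, Gus}
Component: {Quy, Hal, Dee, Eli, Ivy, Ava}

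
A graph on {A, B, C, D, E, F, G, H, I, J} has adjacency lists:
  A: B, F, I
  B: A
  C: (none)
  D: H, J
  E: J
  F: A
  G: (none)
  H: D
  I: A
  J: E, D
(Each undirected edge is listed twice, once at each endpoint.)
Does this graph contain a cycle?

No

The graph has 10 vertices, 6 edges, and 4 connected components.
Since 6 = 10 - 4, the graph is a forest and contains no cycle.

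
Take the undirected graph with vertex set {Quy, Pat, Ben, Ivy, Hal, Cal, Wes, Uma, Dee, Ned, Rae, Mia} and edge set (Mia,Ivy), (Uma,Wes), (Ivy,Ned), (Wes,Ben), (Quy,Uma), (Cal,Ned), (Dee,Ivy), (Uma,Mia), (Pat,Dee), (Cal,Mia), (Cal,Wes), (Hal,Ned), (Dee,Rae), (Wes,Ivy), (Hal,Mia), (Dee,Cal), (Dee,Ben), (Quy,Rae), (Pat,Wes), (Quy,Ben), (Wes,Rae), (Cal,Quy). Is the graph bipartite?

A valid 2-coloring puts {Pat, Ben, Ivy, Hal, Cal, Uma, Rae} on one side and {Quy, Wes, Dee, Ned, Mia} on the other; every edge crosses between the two sides.

Yes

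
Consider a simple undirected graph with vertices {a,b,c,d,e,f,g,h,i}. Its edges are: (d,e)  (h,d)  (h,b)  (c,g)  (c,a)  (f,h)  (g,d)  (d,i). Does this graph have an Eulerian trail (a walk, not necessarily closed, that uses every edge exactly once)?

Degrees: a:1, b:1, c:2, d:4, e:1, f:1, g:2, h:3, i:1
Odd-degree vertices: a, b, e, f, h, i (6 total).
With 6 odd-degree vertices (more than two), no single trail can use every edge.

No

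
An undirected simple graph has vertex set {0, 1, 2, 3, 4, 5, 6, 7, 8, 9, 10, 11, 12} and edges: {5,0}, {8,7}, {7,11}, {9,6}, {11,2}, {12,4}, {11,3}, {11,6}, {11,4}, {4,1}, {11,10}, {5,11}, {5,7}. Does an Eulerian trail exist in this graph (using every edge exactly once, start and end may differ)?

No

Degrees: 0:1, 1:1, 2:1, 3:1, 4:3, 5:3, 6:2, 7:3, 8:1, 9:1, 10:1, 11:7, 12:1
Odd-degree vertices: 0, 1, 2, 3, 4, 5, 7, 8, 9, 10, 11, 12 (12 total).
An Eulerian trail requires 0 or 2 odd-degree vertices; here there are 12.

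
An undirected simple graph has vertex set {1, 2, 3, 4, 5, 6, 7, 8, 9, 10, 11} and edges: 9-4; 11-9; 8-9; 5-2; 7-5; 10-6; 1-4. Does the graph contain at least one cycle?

No

The graph has 11 vertices, 7 edges, and 4 connected components.
Since 7 = 11 - 4, the graph is a forest and contains no cycle.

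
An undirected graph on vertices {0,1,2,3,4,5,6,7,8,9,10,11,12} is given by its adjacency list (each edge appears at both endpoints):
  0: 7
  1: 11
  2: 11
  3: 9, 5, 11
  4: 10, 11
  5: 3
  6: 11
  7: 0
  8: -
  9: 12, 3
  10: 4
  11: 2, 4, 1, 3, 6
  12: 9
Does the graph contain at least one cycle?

No

|V| = 13, |E| = 10, number of components = 3.
Since 10 = 13 - 3, the graph is a forest and contains no cycle.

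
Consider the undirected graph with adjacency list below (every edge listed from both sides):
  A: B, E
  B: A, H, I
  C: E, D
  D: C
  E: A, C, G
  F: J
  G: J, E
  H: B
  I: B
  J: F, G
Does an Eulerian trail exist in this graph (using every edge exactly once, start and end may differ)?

No

Degrees: A:2, B:3, C:2, D:1, E:3, F:1, G:2, H:1, I:1, J:2
Odd-degree vertices: B, D, E, F, H, I (6 total).
An Eulerian trail requires 0 or 2 odd-degree vertices; here there are 6.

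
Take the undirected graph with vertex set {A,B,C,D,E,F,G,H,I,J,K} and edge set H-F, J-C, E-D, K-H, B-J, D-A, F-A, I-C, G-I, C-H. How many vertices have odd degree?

6

Degrees: A:2, B:1, C:3, D:2, E:1, F:2, G:1, H:3, I:2, J:2, K:1
Odd-degree vertices: B, C, E, G, H, K.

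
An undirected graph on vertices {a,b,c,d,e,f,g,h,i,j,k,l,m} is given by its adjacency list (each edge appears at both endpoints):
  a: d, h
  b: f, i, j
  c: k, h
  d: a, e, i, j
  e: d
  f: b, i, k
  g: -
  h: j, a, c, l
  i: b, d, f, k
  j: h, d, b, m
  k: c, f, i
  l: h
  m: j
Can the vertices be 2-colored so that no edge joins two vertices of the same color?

No

i-f-k-i is an odd cycle (length 3), and a bipartite graph can contain only even cycles.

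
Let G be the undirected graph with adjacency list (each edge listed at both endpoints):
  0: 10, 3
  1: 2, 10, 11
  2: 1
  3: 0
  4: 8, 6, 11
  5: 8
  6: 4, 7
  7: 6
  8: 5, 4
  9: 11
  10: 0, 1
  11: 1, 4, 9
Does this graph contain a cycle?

No

|V| = 12, |E| = 11, number of components = 1.
A forest on 12 vertices with 1 component has exactly 11 edges, which matches — so no cycle.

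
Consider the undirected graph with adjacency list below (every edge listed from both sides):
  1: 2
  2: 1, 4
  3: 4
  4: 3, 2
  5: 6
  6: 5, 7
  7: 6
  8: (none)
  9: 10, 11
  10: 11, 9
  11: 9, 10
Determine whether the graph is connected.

Component: {8}
Component: {5, 6, 7}
Component: {9, 10, 11}
Component: {1, 2, 3, 4}
There are 4 separate components, so the graph is not connected.

No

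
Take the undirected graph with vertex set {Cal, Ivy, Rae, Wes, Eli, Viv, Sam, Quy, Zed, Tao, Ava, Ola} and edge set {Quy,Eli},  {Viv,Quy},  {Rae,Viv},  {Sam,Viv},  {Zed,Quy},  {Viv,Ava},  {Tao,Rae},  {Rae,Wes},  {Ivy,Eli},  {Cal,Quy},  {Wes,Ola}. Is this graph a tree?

Yes

The graph has 12 vertices and 11 edges.
It is connected with exactly 11 edges, hence acyclic — it is a tree.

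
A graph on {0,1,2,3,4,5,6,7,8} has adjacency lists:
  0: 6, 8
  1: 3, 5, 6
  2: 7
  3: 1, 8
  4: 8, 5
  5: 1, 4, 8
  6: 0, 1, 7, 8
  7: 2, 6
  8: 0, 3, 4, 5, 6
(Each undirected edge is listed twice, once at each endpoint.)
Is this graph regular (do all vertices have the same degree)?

No

Degrees: 0:2, 1:3, 2:1, 3:2, 4:2, 5:3, 6:4, 7:2, 8:5
Vertex 2 has degree 1 while 8 has degree 5, so the graph is not regular.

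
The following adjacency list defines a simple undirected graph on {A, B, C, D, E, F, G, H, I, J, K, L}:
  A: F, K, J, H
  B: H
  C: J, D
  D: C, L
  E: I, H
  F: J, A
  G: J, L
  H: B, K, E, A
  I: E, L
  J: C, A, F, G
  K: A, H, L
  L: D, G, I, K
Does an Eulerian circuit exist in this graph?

No

Degrees: A:4, B:1, C:2, D:2, E:2, F:2, G:2, H:4, I:2, J:4, K:3, L:4
B, K have odd degree; an Eulerian circuit needs every degree to be even, so none exists.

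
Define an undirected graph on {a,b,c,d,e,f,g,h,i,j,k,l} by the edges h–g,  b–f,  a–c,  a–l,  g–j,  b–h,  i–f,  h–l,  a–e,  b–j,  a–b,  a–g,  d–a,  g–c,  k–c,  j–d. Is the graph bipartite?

No

The cycle a-c-g-a has length 3, which is odd, so the graph is not bipartite.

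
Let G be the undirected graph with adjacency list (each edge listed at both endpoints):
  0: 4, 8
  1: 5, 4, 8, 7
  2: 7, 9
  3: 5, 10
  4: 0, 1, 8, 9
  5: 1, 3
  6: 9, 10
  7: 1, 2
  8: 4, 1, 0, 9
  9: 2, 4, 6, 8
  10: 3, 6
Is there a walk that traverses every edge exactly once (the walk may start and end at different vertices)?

Degrees: 0:2, 1:4, 2:2, 3:2, 4:4, 5:2, 6:2, 7:2, 8:4, 9:4, 10:2
Odd-degree vertices: none (0 total).
The non-isolated vertices are connected and exactly 0 have odd degree, so an Eulerian trail exists.

Yes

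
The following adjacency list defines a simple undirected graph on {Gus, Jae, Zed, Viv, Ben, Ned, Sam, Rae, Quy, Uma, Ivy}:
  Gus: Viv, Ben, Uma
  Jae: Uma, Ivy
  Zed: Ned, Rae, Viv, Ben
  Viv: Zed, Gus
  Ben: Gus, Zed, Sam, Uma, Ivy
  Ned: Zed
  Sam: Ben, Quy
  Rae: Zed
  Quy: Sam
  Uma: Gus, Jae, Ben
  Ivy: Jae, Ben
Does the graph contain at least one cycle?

|V| = 11, |E| = 13, number of components = 1.
Since 13 > 11 - 1, a cycle must exist; for instance Gus-Uma-Jae-Ivy-Ben-Gus.

Yes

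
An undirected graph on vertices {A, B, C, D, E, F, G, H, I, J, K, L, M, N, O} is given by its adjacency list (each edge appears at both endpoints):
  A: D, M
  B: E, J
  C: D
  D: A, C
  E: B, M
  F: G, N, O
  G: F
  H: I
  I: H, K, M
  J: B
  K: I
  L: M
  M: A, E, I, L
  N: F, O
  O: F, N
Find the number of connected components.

Component: {F, G, N, O}
Component: {A, B, C, D, E, H, I, J, K, L, M}

2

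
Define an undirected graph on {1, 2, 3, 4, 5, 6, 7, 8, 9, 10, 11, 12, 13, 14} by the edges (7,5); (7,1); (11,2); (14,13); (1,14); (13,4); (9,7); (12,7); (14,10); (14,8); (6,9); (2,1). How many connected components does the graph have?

2

Component: {3}
Component: {1, 2, 4, 5, 6, 7, 8, 9, 10, 11, 12, 13, 14}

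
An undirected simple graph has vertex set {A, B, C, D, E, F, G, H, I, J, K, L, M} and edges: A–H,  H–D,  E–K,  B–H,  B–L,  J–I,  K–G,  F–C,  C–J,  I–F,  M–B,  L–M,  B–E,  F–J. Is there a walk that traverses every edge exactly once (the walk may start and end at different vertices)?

No

Degrees: A:1, B:4, C:2, D:1, E:2, F:3, G:1, H:3, I:2, J:3, K:2, L:2, M:2
Odd-degree vertices: A, D, F, G, H, J (6 total).
An Eulerian trail requires 0 or 2 odd-degree vertices; here there are 6.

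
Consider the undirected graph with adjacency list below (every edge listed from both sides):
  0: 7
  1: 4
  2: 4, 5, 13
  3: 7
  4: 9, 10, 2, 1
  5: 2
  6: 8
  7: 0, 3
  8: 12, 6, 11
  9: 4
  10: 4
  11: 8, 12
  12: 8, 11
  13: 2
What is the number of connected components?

3

Component: {0, 3, 7}
Component: {6, 8, 11, 12}
Component: {1, 2, 4, 5, 9, 10, 13}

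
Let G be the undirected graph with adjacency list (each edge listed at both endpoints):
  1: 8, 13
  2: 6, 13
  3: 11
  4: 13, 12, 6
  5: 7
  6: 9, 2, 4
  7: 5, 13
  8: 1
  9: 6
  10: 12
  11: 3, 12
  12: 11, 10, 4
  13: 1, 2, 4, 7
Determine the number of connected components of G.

1

Component: {1, 2, 3, 4, 5, 6, 7, 8, 9, 10, 11, 12, 13}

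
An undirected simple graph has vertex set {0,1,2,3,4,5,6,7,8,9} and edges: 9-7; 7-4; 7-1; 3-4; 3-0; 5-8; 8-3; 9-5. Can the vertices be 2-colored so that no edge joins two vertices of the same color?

A valid 2-coloring puts {2, 3, 5, 6, 7} on one side and {0, 1, 4, 8, 9} on the other; every edge crosses between the two sides.

Yes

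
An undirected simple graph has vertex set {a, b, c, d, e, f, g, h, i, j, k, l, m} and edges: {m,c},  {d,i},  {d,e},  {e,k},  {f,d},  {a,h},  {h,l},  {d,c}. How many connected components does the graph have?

Component: {b}
Component: {g}
Component: {j}
Component: {a, h, l}
Component: {c, d, e, f, i, k, m}

5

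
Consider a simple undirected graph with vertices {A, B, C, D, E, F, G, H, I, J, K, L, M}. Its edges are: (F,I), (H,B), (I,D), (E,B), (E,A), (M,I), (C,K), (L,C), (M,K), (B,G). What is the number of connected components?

Component: {J}
Component: {A, B, E, G, H}
Component: {C, D, F, I, K, L, M}

3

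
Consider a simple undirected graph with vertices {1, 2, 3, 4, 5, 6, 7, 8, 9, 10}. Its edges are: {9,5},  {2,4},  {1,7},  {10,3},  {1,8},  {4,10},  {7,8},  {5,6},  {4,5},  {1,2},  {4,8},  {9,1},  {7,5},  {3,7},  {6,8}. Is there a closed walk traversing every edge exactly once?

Degrees: 1:4, 2:2, 3:2, 4:4, 5:4, 6:2, 7:4, 8:4, 9:2, 10:2
All degrees are even and the non-isolated vertices are connected — an Eulerian circuit exists.

Yes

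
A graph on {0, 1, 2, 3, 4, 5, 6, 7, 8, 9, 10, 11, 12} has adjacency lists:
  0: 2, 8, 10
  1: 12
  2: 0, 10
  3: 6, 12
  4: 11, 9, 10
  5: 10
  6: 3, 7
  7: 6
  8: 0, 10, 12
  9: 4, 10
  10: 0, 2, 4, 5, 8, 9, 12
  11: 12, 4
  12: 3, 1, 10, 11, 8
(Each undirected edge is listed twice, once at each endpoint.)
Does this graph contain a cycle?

The graph has 13 vertices, 17 edges, and 1 connected component.
Since 17 > 13 - 1, a cycle must exist; for instance 10-12-8-10.

Yes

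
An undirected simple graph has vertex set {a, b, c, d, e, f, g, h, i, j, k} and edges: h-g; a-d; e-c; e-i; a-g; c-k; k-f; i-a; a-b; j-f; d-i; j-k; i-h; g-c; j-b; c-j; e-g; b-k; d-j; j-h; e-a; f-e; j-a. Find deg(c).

Neighbors of c: e, g, j, k.

4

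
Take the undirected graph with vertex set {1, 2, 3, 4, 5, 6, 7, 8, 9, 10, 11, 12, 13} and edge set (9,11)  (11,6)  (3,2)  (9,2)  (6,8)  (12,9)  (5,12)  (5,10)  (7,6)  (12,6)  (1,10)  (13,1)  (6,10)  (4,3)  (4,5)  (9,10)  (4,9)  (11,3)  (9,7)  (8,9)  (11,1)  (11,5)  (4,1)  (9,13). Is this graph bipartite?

Yes

Color {2, 4, 7, 8, 10, 11, 12, 13} black and {1, 3, 5, 6, 9} white. No edge joins two same-colored vertices, so the graph is bipartite.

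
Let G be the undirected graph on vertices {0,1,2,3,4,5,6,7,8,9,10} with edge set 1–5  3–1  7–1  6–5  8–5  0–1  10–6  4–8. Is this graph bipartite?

Yes

A valid 2-coloring puts {1, 2, 6, 8, 9} on one side and {0, 3, 4, 5, 7, 10} on the other; every edge crosses between the two sides.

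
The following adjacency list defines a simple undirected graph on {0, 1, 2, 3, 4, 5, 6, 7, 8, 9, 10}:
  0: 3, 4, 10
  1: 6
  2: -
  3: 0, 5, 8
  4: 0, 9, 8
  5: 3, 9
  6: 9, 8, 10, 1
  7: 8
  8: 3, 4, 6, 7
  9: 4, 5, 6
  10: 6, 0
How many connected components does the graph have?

2

Component: {2}
Component: {0, 1, 3, 4, 5, 6, 7, 8, 9, 10}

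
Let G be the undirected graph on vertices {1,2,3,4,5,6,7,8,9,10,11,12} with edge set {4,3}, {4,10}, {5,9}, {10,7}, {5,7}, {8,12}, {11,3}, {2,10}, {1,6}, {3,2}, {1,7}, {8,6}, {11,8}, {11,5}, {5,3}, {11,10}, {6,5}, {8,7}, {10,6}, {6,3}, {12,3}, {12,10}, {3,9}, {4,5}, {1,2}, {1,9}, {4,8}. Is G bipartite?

The cycle 4-5-3-4 has length 3, which is odd, so the graph is not bipartite.

No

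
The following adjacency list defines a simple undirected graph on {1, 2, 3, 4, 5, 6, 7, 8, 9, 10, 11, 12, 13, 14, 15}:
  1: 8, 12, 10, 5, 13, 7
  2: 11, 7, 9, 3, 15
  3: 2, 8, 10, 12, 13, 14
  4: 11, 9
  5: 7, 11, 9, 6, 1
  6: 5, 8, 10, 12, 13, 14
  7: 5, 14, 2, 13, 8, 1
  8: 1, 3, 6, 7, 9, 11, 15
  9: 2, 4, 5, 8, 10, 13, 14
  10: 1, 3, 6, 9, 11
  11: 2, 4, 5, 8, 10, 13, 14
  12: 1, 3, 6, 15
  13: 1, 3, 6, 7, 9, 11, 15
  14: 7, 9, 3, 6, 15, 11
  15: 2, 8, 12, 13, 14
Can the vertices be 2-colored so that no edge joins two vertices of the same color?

13-1-7-13 is an odd cycle (length 3), and a bipartite graph can contain only even cycles.

No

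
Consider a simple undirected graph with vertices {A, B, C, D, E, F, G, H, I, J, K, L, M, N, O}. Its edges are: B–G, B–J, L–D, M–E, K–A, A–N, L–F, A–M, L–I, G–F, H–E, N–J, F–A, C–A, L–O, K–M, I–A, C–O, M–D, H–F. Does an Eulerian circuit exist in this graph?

Yes

Degrees: A:6, B:2, C:2, D:2, E:2, F:4, G:2, H:2, I:2, J:2, K:2, L:4, M:4, N:2, O:2
All degrees are even and the non-isolated vertices are connected — an Eulerian circuit exists.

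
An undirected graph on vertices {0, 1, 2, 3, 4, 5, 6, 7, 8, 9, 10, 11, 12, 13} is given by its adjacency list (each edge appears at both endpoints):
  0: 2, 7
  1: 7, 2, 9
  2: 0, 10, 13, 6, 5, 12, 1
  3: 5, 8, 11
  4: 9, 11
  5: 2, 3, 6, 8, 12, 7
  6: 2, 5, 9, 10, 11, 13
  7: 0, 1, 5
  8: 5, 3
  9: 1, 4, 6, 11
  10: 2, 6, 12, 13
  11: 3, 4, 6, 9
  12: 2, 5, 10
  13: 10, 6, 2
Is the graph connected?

Yes

Starting from 0 and exploring outward reaches every vertex (0, 2, 7, 6, 10, 13, 1, 5, 12, 9, 11, 3, 8, 4); the graph is connected.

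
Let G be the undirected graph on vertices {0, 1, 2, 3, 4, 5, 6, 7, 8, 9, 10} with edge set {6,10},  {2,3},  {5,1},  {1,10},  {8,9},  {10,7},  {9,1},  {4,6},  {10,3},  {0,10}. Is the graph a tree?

Yes

|V| = 11, |E| = 10.
It is connected with exactly 10 edges, hence acyclic — it is a tree.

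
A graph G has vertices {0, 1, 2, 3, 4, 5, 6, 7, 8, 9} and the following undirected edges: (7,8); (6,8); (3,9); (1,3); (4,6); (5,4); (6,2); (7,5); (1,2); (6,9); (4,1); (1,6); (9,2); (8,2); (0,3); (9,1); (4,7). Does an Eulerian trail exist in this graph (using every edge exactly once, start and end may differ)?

No

Degrees: 0:1, 1:5, 2:4, 3:3, 4:4, 5:2, 6:5, 7:3, 8:3, 9:4
Odd-degree vertices: 0, 1, 3, 6, 7, 8 (6 total).
With 6 odd-degree vertices (more than two), no single trail can use every edge.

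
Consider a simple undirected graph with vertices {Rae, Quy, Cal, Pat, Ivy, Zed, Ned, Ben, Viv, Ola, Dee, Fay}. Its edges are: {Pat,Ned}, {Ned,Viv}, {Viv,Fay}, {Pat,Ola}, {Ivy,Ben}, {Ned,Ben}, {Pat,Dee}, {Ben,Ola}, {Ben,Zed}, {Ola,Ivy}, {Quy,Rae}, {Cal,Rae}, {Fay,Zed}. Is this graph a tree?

No

The graph has 12 vertices and 13 edges.
It splits into 2 components, so it cannot be a tree.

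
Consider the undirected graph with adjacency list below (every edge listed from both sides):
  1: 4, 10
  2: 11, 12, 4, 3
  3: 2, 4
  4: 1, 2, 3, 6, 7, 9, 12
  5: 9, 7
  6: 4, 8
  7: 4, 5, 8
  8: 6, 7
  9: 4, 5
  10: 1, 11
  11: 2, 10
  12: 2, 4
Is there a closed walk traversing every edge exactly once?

Degrees: 1:2, 2:4, 3:2, 4:7, 5:2, 6:2, 7:3, 8:2, 9:2, 10:2, 11:2, 12:2
4, 7 have odd degree; an Eulerian circuit needs every degree to be even, so none exists.

No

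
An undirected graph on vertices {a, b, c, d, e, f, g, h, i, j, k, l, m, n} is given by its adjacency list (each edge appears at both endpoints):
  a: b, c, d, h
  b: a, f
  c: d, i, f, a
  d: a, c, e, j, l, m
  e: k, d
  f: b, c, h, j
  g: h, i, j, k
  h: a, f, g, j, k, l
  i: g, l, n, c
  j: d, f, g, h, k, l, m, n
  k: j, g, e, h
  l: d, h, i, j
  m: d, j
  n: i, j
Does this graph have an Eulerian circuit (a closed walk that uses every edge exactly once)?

Yes

Degrees: a:4, b:2, c:4, d:6, e:2, f:4, g:4, h:6, i:4, j:8, k:4, l:4, m:2, n:2
All degrees are even and the non-isolated vertices are connected — an Eulerian circuit exists.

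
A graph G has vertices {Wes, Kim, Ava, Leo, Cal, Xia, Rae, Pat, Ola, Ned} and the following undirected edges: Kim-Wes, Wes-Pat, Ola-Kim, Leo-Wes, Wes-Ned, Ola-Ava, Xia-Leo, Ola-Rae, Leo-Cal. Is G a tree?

The graph has 10 vertices and 9 edges.
Connected and |E| = |V| - 1, which characterizes a tree.

Yes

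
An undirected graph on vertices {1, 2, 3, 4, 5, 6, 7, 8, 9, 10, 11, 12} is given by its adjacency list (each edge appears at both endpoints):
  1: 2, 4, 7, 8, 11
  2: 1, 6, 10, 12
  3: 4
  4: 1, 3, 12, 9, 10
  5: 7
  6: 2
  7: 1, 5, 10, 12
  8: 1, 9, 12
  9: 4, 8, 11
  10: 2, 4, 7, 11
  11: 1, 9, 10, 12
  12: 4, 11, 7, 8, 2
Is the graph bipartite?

Yes

A valid 2-coloring puts {2, 4, 7, 8, 11} on one side and {1, 3, 5, 6, 9, 10, 12} on the other; every edge crosses between the two sides.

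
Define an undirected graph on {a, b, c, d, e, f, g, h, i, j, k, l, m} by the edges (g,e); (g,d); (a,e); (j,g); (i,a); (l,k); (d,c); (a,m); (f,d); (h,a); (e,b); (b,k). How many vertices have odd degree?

10

Degrees: a:4, b:2, c:1, d:3, e:3, f:1, g:3, h:1, i:1, j:1, k:2, l:1, m:1
Odd-degree vertices: c, d, e, f, g, h, i, j, l, m.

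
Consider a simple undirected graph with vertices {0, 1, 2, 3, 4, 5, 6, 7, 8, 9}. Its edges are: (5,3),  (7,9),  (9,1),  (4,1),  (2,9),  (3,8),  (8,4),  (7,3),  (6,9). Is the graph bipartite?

Color {0, 3, 4, 9} black and {1, 2, 5, 6, 7, 8} white. No edge joins two same-colored vertices, so the graph is bipartite.

Yes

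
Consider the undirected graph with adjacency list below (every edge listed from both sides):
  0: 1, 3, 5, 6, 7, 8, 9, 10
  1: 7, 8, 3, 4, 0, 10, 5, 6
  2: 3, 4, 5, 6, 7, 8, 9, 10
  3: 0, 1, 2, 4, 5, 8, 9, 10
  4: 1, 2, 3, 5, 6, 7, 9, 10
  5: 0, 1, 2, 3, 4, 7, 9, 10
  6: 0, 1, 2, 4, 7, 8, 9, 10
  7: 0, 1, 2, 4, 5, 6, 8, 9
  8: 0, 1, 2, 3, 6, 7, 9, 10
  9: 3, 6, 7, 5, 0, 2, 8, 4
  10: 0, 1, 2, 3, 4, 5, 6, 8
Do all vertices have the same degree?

Yes

Degrees: 0:8, 1:8, 2:8, 3:8, 4:8, 5:8, 6:8, 7:8, 8:8, 9:8, 10:8
All degrees equal 8; the graph is regular.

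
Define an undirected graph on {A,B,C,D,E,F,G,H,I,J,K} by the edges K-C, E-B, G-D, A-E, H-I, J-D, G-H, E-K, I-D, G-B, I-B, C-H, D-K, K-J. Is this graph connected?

No

Component: {F}
Component: {A, B, C, D, E, G, H, I, J, K}
No edge joins these 2 groups, so the graph is disconnected.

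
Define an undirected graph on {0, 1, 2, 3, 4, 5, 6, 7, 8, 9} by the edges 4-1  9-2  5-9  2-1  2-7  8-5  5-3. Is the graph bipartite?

A valid 2-coloring puts {0, 2, 4, 5, 6} on one side and {1, 3, 7, 8, 9} on the other; every edge crosses between the two sides.

Yes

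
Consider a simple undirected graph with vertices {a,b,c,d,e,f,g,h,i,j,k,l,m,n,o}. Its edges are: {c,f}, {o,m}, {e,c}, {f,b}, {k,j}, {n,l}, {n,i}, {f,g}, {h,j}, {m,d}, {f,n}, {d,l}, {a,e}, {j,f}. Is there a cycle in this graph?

|V| = 15, |E| = 14, number of components = 1.
A forest on 15 vertices with 1 component has exactly 14 edges, which matches — so no cycle.

No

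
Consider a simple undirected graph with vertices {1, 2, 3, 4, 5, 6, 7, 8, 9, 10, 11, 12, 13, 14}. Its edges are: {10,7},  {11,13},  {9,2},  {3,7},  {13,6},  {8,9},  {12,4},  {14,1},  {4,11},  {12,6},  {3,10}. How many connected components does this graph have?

5

Component: {5}
Component: {1, 14}
Component: {2, 8, 9}
Component: {3, 7, 10}
Component: {4, 6, 11, 12, 13}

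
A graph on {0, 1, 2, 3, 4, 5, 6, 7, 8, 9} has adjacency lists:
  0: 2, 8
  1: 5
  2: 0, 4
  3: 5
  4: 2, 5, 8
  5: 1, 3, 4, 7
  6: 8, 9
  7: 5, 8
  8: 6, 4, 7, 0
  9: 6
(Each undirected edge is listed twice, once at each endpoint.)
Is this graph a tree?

The graph has 10 vertices and 11 edges.
A tree on 10 vertices has exactly 9 edges; this graph has 11, so it contains a cycle and is not a tree.

No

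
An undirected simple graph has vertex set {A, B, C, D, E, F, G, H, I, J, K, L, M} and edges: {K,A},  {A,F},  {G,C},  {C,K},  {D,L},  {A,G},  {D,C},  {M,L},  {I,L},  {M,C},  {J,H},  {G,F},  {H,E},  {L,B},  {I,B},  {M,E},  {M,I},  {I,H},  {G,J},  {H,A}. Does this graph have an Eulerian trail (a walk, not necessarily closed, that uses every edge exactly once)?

Degrees: A:4, B:2, C:4, D:2, E:2, F:2, G:4, H:4, I:4, J:2, K:2, L:4, M:4
Odd-degree vertices: none (0 total).
The non-isolated vertices are connected and exactly 0 have odd degree, so an Eulerian trail exists.

Yes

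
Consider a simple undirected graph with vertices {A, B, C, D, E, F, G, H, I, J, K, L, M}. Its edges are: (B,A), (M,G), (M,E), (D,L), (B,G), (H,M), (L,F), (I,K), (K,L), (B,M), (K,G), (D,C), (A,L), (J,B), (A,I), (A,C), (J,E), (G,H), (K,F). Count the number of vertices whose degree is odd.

Degrees: A:4, B:4, C:2, D:2, E:2, F:2, G:4, H:2, I:2, J:2, K:4, L:4, M:4
Odd-degree vertices: none.

0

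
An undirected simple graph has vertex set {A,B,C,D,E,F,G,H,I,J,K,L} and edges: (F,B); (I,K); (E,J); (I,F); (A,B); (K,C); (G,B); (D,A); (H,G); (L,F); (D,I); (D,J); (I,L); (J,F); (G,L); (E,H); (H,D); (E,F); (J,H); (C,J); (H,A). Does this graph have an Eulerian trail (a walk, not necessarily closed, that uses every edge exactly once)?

Degrees: A:3, B:3, C:2, D:4, E:3, F:5, G:3, H:5, I:4, J:5, K:2, L:3
Odd-degree vertices: A, B, E, F, G, H, J, L (8 total).
With 8 odd-degree vertices (more than two), no single trail can use every edge.

No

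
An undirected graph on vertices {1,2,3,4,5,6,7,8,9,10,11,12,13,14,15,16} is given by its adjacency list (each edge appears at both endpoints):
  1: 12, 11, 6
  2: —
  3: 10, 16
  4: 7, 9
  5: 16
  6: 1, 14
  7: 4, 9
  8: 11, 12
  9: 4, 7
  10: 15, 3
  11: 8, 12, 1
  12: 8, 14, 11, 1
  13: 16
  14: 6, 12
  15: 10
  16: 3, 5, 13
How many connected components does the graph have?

4

Component: {2}
Component: {4, 7, 9}
Component: {1, 6, 8, 11, 12, 14}
Component: {3, 5, 10, 13, 15, 16}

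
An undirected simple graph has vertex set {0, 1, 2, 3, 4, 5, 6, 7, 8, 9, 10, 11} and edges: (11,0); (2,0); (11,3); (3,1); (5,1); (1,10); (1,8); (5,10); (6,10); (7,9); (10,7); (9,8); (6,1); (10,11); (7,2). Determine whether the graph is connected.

Component: {4}
Component: {0, 1, 2, 3, 5, 6, 7, 8, 9, 10, 11}
There are 2 separate components, so the graph is not connected.

No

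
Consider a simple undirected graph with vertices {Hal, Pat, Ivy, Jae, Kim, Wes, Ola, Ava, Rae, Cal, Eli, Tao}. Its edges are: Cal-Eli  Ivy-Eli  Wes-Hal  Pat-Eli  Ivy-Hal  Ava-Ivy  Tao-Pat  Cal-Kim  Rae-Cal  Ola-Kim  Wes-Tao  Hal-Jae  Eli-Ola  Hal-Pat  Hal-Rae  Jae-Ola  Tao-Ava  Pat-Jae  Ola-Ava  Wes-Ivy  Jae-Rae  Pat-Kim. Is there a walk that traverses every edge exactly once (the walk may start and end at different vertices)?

No

Degrees: Hal:5, Pat:5, Ivy:4, Jae:4, Kim:3, Wes:3, Ola:4, Ava:3, Rae:3, Cal:3, Eli:4, Tao:3
Odd-degree vertices: Hal, Pat, Kim, Wes, Ava, Rae, Cal, Tao (8 total).
With 8 odd-degree vertices (more than two), no single trail can use every edge.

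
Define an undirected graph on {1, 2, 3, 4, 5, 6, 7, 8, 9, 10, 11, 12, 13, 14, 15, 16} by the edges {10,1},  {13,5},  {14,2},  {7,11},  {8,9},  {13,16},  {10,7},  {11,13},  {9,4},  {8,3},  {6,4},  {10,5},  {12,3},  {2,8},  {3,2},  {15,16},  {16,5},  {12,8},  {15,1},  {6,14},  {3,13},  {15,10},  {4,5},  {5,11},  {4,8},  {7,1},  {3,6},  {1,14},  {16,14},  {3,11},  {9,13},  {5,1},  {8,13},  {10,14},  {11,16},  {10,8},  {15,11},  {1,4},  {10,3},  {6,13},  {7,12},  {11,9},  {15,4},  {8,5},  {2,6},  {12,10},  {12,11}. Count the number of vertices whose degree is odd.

8

Degrees: 1:6, 2:4, 3:7, 4:6, 5:7, 6:5, 7:4, 8:8, 9:4, 10:8, 11:8, 12:5, 13:7, 14:5, 15:5, 16:5
Odd-degree vertices: 3, 5, 6, 12, 13, 14, 15, 16.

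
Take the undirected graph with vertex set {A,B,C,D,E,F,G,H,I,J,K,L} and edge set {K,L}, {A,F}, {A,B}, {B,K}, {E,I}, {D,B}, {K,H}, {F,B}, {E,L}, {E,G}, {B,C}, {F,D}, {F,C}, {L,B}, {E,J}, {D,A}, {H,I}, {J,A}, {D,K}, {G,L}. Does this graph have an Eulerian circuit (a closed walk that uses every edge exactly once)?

Degrees: A:4, B:6, C:2, D:4, E:4, F:4, G:2, H:2, I:2, J:2, K:4, L:4
Every vertex has even degree and the edges form a single connected piece, so an Eulerian circuit exists.

Yes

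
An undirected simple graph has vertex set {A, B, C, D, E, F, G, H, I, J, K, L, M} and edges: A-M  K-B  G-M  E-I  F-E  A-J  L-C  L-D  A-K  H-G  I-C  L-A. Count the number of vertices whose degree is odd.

6

Degrees: A:4, B:1, C:2, D:1, E:2, F:1, G:2, H:1, I:2, J:1, K:2, L:3, M:2
Odd-degree vertices: B, D, F, H, J, L.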